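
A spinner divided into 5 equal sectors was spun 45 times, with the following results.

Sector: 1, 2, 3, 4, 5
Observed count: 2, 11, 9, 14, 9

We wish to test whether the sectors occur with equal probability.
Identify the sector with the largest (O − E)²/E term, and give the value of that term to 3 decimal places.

Expected count for each of the 5 categories: 45/5 = 9.
1: (2 − 9)²/9 = 49/9 = 5.4444
2: (11 − 9)²/9 = 4/9 = 0.4444
3: (9 − 9)²/9 = 0/9 = 0.0000
4: (14 − 9)²/9 = 25/9 = 2.7778
5: (9 − 9)²/9 = 0/9 = 0.0000
The largest term is for 1: 5.444.

1, 5.444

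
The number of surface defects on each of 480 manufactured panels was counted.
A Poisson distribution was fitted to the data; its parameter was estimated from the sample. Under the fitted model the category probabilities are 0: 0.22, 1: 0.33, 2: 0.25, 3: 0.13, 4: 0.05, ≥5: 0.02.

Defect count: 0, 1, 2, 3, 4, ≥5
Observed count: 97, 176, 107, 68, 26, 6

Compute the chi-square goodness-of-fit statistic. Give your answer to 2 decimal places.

Expected counts E_i = n·p_i: 480×0.22 = 105.6, 480×0.33 = 158.4, 480×0.25 = 120, 480×0.13 = 62.4, 480×0.05 = 24, 480×0.02 = 9.6.
0: (97 − 105.6)²/105.6 = 73.96/105.6 = 0.700
1: (176 − 158.4)²/158.4 = 309.76/158.4 = 1.956
2: (107 − 120)²/120 = 169/120 = 1.408
3: (68 − 62.4)²/62.4 = 31.36/62.4 = 0.503
4: (26 − 24)²/24 = 4/24 = 0.167
≥5: (6 − 9.6)²/9.6 = 12.96/9.6 = 1.350
Sum = 6.08

6.08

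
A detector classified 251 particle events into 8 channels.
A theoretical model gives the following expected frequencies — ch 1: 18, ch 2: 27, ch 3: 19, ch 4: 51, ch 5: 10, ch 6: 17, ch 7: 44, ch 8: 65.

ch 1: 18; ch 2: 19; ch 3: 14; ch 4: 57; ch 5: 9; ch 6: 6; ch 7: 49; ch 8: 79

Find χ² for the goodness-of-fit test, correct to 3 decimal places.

15.193

cat         O        E   (O−E)²/E
ch 1       18       18     0.0000
ch 2       19       27     2.3704
ch 3       14       19     1.3158
ch 4       57       51     0.7059
ch 5        9       10     0.1000
ch 6        6       17     7.1176
ch 7       49       44     0.5682
ch 8       79       65     3.0154
Sum = 15.193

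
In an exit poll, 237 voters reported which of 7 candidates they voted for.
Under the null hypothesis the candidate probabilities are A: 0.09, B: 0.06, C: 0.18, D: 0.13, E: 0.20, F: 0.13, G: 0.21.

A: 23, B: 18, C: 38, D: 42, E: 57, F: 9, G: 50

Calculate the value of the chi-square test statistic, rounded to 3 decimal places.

Expected counts E_i = n·p_i: 237×0.09 = 21.33, 237×0.06 = 14.22, 237×0.18 = 42.66, 237×0.13 = 30.81, 237×0.20 = 47.4, 237×0.13 = 30.81, 237×0.21 = 49.77.
cat         O        E   (O−E)²/E
A          23    21.33     0.1308
B          18    14.22     1.0048
C          38    42.66     0.5090
D          42    30.81     4.0641
E          57     47.4     1.9443
F           9    30.81    15.4390
G          50    49.77     0.0011
Sum = 23.093

23.093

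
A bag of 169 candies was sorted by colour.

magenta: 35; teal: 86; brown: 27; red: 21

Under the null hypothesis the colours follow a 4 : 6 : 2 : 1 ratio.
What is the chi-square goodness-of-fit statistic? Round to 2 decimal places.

Ratio total = 13. Expected counts: 169×4/13 = 52, 169×6/13 = 78, 169×2/13 = 26, 169×1/13 = 13.
χ² = (35−52)²/52 + (86−78)²/78 + (27−26)²/26 + (21−13)²/13
   = 5.558 + 0.821 + 0.038 + 4.923
Sum = 11.34

11.34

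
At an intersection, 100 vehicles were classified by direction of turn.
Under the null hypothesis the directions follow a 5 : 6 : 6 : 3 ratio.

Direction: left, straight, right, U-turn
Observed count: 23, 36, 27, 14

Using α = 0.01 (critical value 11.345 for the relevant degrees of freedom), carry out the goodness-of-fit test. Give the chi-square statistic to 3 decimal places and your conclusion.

Ratio total = 20. Expected counts: 100×5/20 = 25, 100×6/20 = 30, 100×6/20 = 30, 100×3/20 = 15.
cat           O        E   (O−E)²/E
left         23       25     0.1600
straight     36       30     1.2000
right        27       30     0.3000
U-turn       14       15     0.0667
Sum = 1.727
df = 3. Since 1.727 < 11.345, we do not reject H₀.

1.727; do not reject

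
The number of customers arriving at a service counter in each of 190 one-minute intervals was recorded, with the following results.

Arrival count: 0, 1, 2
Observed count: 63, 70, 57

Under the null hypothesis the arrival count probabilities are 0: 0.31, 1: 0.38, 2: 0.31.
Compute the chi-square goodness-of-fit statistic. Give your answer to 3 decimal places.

0.414

Expected counts E_i = n·p_i: 190×0.31 = 58.9, 190×0.38 = 72.2, 190×0.31 = 58.9.
0: (63 − 58.9)²/58.9 = 16.81/58.9 = 0.2854
1: (70 − 72.2)²/72.2 = 4.84/72.2 = 0.0670
2: (57 − 58.9)²/58.9 = 3.61/58.9 = 0.0613
Sum = 0.414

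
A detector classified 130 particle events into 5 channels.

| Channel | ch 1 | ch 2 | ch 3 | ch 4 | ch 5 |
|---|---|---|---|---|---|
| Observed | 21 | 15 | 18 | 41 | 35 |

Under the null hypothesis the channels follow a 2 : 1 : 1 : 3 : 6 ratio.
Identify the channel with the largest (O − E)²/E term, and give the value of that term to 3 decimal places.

ch 5, 10.417

Ratio total = 13. Expected counts: 130×2/13 = 20, 130×1/13 = 10, 130×1/13 = 10, 130×3/13 = 30, 130×6/13 = 60.
χ² = (21−20)²/20 + (15−10)²/10 + (18−10)²/10 + (41−30)²/30 + (35−60)²/60
   = 0.0500 + 2.5000 + 6.4000 + 4.0333 + 10.4167
The largest term is for ch 5: 10.417.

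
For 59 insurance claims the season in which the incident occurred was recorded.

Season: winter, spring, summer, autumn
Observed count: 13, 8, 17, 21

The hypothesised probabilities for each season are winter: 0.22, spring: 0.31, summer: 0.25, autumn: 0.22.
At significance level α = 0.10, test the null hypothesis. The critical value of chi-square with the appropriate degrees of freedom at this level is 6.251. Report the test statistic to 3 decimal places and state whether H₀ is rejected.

11.088; reject

Expected counts E_i = n·p_i: 59×0.22 = 12.98, 59×0.31 = 18.29, 59×0.25 = 14.75, 59×0.22 = 12.98.
cat         O        E   (O−E)²/E
winter     13    12.98     0.0000
spring      8    18.29     5.7892
summer     17    14.75     0.3432
autumn     21    12.98     4.9553
Sum = 11.088
df = 3. Since 11.088 > 6.251, we reject H₀.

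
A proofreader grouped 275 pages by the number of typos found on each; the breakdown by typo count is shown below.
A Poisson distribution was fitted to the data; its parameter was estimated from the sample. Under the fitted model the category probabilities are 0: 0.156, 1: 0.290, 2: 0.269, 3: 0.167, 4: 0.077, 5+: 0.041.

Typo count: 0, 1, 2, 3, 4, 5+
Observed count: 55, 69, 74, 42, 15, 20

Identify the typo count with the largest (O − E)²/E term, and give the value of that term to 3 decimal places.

5+, 6.752

Expected counts E_i = n·p_i: 275×0.156 = 42.9, 275×0.290 = 79.75, 275×0.269 = 73.975, 275×0.167 = 45.925, 275×0.077 = 21.175, 275×0.041 = 11.275.
χ² = (55−42.9)²/42.9 + (69−79.75)²/79.75 + (74−73.975)²/73.975 + (42−45.925)²/45.925 + (15−21.175)²/21.175 + (20−11.275)²/11.275
   = 3.4128 + 1.4491 + 0.0000 + 0.3355 + 1.8007 + 6.7517
The largest term is for 5+: 6.752.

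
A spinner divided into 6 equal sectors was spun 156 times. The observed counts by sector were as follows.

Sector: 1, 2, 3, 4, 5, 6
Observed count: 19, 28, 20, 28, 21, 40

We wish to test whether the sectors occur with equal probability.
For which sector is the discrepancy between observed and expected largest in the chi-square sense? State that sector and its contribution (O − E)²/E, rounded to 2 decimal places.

6, 7.54

Expected count for each of the 6 categories: 156/6 = 26.
cat         O        E   (O−E)²/E
1          19       26      1.885
2          28       26      0.154
3          20       26      1.385
4          28       26      0.154
5          21       26      0.962
6          40       26      7.538
The largest term is for 6: 7.54.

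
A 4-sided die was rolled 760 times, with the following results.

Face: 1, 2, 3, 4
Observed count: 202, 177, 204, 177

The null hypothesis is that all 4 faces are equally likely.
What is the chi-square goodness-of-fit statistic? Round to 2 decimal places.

Expected count for each of the 4 categories: 760/4 = 190.
1: (202 − 190)²/190 = 144/190 = 0.758
2: (177 − 190)²/190 = 169/190 = 0.889
3: (204 − 190)²/190 = 196/190 = 1.032
4: (177 − 190)²/190 = 169/190 = 0.889
Sum = 3.57

3.57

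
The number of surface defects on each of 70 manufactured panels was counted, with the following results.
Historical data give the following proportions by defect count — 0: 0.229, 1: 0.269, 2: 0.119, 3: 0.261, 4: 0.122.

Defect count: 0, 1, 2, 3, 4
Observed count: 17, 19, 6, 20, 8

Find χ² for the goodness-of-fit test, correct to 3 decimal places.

0.910

Expected counts E_i = n·p_i: 70×0.229 = 16.03, 70×0.269 = 18.83, 70×0.119 = 8.33, 70×0.261 = 18.27, 70×0.122 = 8.54.
0: (17 − 16.03)²/16.03 = 0.9409/16.03 = 0.0587
1: (19 − 18.83)²/18.83 = 0.0289/18.83 = 0.0015
2: (6 − 8.33)²/8.33 = 5.4289/8.33 = 0.6517
3: (20 − 18.27)²/18.27 = 2.9929/18.27 = 0.1638
4: (8 − 8.54)²/8.54 = 0.2916/8.54 = 0.0341
Sum = 0.910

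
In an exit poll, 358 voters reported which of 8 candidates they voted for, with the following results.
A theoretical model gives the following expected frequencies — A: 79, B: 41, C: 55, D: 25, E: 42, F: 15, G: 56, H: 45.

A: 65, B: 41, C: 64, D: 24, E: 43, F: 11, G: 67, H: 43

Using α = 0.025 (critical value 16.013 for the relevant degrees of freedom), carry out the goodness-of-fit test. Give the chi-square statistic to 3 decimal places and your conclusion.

7.334; do not reject

cat         O        E   (O−E)²/E
A          65       79     2.4810
B          41       41     0.0000
C          64       55     1.4727
D          24       25     0.0400
E          43       42     0.0238
F          11       15     1.0667
G          67       56     2.1607
H          43       45     0.0889
Sum = 7.334
df = 7. Since 7.334 < 16.013, we do not reject H₀.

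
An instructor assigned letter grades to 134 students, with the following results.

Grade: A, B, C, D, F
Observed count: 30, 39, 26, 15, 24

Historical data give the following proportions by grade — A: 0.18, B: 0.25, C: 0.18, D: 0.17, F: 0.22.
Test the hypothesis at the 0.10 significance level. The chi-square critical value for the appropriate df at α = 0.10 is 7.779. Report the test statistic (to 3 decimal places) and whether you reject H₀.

6.159; do not reject

Expected counts E_i = n·p_i: 134×0.18 = 24.12, 134×0.25 = 33.5, 134×0.18 = 24.12, 134×0.17 = 22.78, 134×0.22 = 29.48.
A: (30 − 24.12)²/24.12 = 34.5744/24.12 = 1.4334
B: (39 − 33.5)²/33.5 = 30.25/33.5 = 0.9030
C: (26 − 24.12)²/24.12 = 3.5344/24.12 = 0.1465
D: (15 − 22.78)²/22.78 = 60.5284/22.78 = 2.6571
F: (24 − 29.48)²/29.48 = 30.0304/29.48 = 1.0187
Sum = 6.159
df = 4. Since 6.159 < 7.779, we do not reject H₀.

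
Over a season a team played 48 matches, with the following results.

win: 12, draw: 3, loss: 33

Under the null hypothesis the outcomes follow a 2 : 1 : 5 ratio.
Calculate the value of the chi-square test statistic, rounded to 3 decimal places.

1.800

Ratio total = 8. Expected counts: 48×2/8 = 12, 48×1/8 = 6, 48×5/8 = 30.
cat         O        E   (O−E)²/E
win        12       12     0.0000
draw        3        6     1.5000
loss       33       30     0.3000
Sum = 1.800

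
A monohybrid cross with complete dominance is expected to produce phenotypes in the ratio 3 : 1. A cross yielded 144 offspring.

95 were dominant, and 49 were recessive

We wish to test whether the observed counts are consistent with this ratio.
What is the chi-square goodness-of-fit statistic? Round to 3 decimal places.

6.259

Ratio total = 4. Expected counts: 144×3/4 = 108, 144×1/4 = 36.
cat            O        E   (O−E)²/E
dominant      95      108     1.5648
recessive     49       36     4.6944
Sum = 6.259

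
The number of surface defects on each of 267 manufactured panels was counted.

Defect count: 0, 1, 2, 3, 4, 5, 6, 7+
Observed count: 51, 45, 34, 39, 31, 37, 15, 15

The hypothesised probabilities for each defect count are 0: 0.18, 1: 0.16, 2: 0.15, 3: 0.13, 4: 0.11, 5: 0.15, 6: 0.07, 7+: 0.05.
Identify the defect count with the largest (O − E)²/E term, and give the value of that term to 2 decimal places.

2, 0.91

Expected counts E_i = n·p_i: 267×0.18 = 48.06, 267×0.16 = 42.72, 267×0.15 = 40.05, 267×0.13 = 34.71, 267×0.11 = 29.37, 267×0.15 = 40.05, 267×0.07 = 18.69, 267×0.05 = 13.35.
χ² = (51−48.06)²/48.06 + (45−42.72)²/42.72 + (34−40.05)²/40.05 + (39−34.71)²/34.71 + (31−29.37)²/29.37 + (37−40.05)²/40.05 + (15−18.69)²/18.69 + (15−13.35)²/13.35
   = 0.180 + 0.122 + 0.914 + 0.530 + 0.090 + 0.232 + 0.729 + 0.204
The largest term is for 2: 0.91.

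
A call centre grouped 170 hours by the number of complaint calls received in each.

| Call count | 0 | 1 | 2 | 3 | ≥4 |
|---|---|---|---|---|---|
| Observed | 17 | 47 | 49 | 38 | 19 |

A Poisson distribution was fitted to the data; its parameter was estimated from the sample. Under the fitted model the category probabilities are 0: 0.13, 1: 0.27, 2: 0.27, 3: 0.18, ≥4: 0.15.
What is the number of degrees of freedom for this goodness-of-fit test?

There are k = 5 categories and 1 parameter estimated from the data, so df = 5 − 1 − 1 = 3.

3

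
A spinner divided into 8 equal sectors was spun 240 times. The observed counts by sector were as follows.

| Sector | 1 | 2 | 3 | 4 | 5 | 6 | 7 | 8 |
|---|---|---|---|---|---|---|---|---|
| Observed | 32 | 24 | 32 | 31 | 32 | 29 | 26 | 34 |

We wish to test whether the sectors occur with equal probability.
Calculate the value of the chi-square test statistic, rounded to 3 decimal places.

2.733

Expected count for each of the 8 categories: 240/8 = 30.
χ² = (32−30)²/30 + (24−30)²/30 + (32−30)²/30 + (31−30)²/30 + (32−30)²/30 + (29−30)²/30 + (26−30)²/30 + (34−30)²/30
   = 0.1333 + 1.2000 + 0.1333 + 0.0333 + 0.1333 + 0.0333 + 0.5333 + 0.5333
Sum = 2.733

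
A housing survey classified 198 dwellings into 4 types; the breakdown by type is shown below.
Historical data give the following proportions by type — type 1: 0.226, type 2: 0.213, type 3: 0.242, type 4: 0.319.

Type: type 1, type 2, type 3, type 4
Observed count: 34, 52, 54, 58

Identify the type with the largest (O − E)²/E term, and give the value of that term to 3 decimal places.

Expected counts E_i = n·p_i: 198×0.226 = 44.748, 198×0.213 = 42.174, 198×0.242 = 47.916, 198×0.319 = 63.162.
cat         O        E   (O−E)²/E
type 1     34   44.748     2.5816
type 2     52   42.174     2.2893
type 3     54   47.916     0.7725
type 4     58   63.162     0.4219
The largest term is for type 1: 2.582.

type 1, 2.582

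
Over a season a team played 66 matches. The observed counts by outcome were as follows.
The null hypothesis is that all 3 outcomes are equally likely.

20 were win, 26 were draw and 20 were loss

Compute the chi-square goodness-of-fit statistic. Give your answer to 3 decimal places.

1.091

Expected count for each of the 3 categories: 66/3 = 22.
win: (20 − 22)²/22 = 4/22 = 0.1818
draw: (26 − 22)²/22 = 16/22 = 0.7273
loss: (20 − 22)²/22 = 4/22 = 0.1818
Sum = 1.091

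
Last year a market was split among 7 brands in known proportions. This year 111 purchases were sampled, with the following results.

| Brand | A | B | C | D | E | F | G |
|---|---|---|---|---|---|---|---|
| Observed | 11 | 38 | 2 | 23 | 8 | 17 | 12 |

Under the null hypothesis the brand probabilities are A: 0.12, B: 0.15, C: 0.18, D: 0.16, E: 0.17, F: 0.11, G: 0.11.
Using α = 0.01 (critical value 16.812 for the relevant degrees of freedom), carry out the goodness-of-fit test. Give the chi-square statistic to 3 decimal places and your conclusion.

53.651; reject

Expected counts E_i = n·p_i: 111×0.12 = 13.32, 111×0.15 = 16.65, 111×0.18 = 19.98, 111×0.16 = 17.76, 111×0.17 = 18.87, 111×0.11 = 12.21, 111×0.11 = 12.21.
χ² = (11−13.32)²/13.32 + (38−16.65)²/16.65 + (2−19.98)²/19.98 + (23−17.76)²/17.76 + (8−18.87)²/18.87 + (17−12.21)²/12.21 + (12−12.21)²/12.21
   = 0.4041 + 27.3767 + 16.1802 + 1.5460 + 6.2616 + 1.8791 + 0.0036
Sum = 53.651
df = 6. Since 53.651 > 16.812, we reject H₀.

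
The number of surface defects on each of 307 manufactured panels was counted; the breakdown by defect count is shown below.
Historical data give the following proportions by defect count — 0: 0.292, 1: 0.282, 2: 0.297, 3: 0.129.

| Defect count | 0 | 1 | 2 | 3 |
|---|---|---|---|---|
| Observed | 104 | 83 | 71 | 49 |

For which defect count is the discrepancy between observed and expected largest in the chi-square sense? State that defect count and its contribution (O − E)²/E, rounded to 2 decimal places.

Expected counts E_i = n·p_i: 307×0.292 = 89.644, 307×0.282 = 86.574, 307×0.297 = 91.179, 307×0.129 = 39.603.
χ² = (104−89.644)²/89.644 + (83−86.574)²/86.574 + (71−91.179)²/91.179 + (49−39.603)²/39.603
   = 2.299 + 0.148 + 4.466 + 2.230
The largest term is for 2: 4.47.

2, 4.47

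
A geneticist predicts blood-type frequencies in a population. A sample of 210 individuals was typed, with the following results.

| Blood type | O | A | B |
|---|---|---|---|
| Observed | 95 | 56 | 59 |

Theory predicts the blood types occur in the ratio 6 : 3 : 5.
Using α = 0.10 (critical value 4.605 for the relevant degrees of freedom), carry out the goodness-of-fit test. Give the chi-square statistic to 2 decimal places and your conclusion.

Ratio total = 14. Expected counts: 210×6/14 = 90, 210×3/14 = 45, 210×5/14 = 75.
O: (95 − 90)²/90 = 25/90 = 0.278
A: (56 − 45)²/45 = 121/45 = 2.689
B: (59 − 75)²/75 = 256/75 = 3.413
Sum = 6.38
df = 2. Since 6.38 > 4.605, we reject H₀.

6.38; reject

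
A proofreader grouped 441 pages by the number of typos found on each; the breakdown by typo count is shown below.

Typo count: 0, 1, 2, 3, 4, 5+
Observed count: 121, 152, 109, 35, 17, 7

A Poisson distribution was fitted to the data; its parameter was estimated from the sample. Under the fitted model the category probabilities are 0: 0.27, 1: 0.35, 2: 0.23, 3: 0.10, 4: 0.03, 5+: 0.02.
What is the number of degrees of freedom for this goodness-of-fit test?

4

There are k = 6 categories and 1 parameter estimated from the data, so df = 6 − 1 − 1 = 4.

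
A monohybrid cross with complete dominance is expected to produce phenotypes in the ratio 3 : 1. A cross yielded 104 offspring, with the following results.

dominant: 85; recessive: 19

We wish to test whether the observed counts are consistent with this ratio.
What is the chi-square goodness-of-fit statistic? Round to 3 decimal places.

Ratio total = 4. Expected counts: 104×3/4 = 78, 104×1/4 = 26.
χ² = (85−78)²/78 + (19−26)²/26
   = 0.6282 + 1.8846
Sum = 2.513

2.513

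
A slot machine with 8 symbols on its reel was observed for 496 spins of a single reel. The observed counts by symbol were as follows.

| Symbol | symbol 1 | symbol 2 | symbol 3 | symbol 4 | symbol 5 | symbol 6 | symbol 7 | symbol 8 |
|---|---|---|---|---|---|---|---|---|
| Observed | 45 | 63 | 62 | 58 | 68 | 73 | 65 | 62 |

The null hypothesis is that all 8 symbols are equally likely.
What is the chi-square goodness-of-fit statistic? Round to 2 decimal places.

Under H₀ each category has probability 1/8, so each expected count is 496/8 = 62.
χ² = (45−62)²/62 + (63−62)²/62 + (62−62)²/62 + (58−62)²/62 + (68−62)²/62 + (73−62)²/62 + (65−62)²/62 + (62−62)²/62
   = 4.661 + 0.016 + 0.000 + 0.258 + 0.581 + 1.952 + 0.145 + 0.000
Sum = 7.61

7.61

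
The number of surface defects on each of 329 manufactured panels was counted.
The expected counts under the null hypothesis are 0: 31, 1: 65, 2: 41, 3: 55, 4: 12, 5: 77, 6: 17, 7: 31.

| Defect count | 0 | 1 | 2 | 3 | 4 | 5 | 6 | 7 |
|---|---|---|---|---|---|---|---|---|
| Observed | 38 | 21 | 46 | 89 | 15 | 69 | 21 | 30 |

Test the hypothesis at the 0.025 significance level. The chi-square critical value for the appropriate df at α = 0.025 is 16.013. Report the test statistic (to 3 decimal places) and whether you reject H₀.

cat         O        E   (O−E)²/E
0          38       31     1.5806
1          21       65    29.7846
2          46       41     0.6098
3          89       55    21.0182
4          15       12     0.7500
5          69       77     0.8312
6          21       17     0.9412
7          30       31     0.0323
Sum = 55.548
df = 7. Since 55.548 > 16.013, we reject H₀.

55.548; reject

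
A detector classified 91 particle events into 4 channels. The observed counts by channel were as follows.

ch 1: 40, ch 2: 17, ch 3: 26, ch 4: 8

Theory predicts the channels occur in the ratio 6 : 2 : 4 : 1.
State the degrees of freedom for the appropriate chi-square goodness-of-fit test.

3

There are k = 4 categories and no parameters were estimated from the data, so df = 4 − 1 = 3.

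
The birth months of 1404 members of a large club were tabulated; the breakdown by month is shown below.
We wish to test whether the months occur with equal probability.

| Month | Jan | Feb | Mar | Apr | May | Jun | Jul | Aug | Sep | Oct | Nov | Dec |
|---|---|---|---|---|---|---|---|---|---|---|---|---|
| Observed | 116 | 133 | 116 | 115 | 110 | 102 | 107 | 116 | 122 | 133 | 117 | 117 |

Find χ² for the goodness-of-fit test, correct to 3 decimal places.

Under H₀ each category has probability 1/12, so each expected count is 1404/12 = 117.
cat         O        E   (O−E)²/E
Jan       116      117     0.0085
Feb       133      117     2.1880
Mar       116      117     0.0085
Apr       115      117     0.0342
May       110      117     0.4188
Jun       102      117     1.9231
Jul       107      117     0.8547
Aug       116      117     0.0085
Sep       122      117     0.2137
Oct       133      117     2.1880
Nov       117      117     0.0000
Dec       117      117     0.0000
Sum = 7.846

7.846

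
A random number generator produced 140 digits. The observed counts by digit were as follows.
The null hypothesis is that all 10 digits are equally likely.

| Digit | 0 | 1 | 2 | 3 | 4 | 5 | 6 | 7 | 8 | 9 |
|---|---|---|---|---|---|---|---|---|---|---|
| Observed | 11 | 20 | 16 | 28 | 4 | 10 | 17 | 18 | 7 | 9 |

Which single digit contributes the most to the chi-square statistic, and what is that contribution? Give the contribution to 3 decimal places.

Expected count for each of the 10 categories: 140/10 = 14.
χ² = (11−14)²/14 + (20−14)²/14 + (16−14)²/14 + (28−14)²/14 + (4−14)²/14 + (10−14)²/14 + (17−14)²/14 + (18−14)²/14 + (7−14)²/14 + (9−14)²/14
   = 0.6429 + 2.5714 + 0.2857 + 14.0000 + 7.1429 + 1.1429 + 0.6429 + 1.1429 + 3.5000 + 1.7857
The largest term is for 3: 14.000.

3, 14.000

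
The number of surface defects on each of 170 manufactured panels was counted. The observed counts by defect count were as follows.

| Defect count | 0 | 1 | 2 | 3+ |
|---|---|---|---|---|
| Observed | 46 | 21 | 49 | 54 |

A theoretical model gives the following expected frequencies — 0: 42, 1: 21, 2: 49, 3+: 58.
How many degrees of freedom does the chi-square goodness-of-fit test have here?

3

There are k = 4 categories and no parameters were estimated from the data, so df = 4 − 1 = 3.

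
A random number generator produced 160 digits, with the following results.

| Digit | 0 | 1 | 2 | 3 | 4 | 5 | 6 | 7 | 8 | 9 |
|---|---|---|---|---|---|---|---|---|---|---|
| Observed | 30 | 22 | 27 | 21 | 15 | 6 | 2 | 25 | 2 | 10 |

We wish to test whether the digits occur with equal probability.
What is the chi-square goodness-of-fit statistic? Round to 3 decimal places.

Expected count for each of the 10 categories: 160/10 = 16.
χ² = (30−16)²/16 + (22−16)²/16 + (27−16)²/16 + (21−16)²/16 + (15−16)²/16 + (6−16)²/16 + (2−16)²/16 + (25−16)²/16 + (2−16)²/16 + (10−16)²/16
   = 12.2500 + 2.2500 + 7.5625 + 1.5625 + 0.0625 + 6.2500 + 12.2500 + 5.0625 + 12.2500 + 2.2500
Sum = 61.750

61.750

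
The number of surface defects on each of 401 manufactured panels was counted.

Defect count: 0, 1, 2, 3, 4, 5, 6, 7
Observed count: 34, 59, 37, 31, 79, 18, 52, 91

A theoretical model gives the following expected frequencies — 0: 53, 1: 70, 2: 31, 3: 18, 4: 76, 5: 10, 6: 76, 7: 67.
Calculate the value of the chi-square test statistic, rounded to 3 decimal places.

41.784

χ² = (34−53)²/53 + (59−70)²/70 + (37−31)²/31 + (31−18)²/18 + (79−76)²/76 + (18−10)²/10 + (52−76)²/76 + (91−67)²/67
   = 6.8113 + 1.7286 + 1.1613 + 9.3889 + 0.1184 + 6.4000 + 7.5789 + 8.5970
Sum = 41.784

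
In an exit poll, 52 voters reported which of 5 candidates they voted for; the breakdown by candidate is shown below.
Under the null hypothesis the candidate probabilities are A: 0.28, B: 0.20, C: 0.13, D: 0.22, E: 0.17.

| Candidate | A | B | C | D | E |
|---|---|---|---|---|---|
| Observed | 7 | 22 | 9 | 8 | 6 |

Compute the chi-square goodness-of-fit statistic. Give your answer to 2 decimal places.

Expected counts E_i = n·p_i: 52×0.28 = 14.56, 52×0.20 = 10.4, 52×0.13 = 6.76, 52×0.22 = 11.44, 52×0.17 = 8.84.
χ² = (7−14.56)²/14.56 + (22−10.4)²/10.4 + (9−6.76)²/6.76 + (8−11.44)²/11.44 + (6−8.84)²/8.84
   = 3.925 + 12.938 + 0.742 + 1.034 + 0.912
Sum = 19.55

19.55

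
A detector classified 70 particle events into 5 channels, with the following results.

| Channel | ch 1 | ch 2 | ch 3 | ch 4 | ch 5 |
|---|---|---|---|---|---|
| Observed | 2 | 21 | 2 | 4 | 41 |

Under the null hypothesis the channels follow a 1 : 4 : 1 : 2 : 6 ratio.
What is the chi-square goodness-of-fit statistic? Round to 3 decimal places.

Ratio total = 14. Expected counts: 70×1/14 = 5, 70×4/14 = 20, 70×1/14 = 5, 70×2/14 = 10, 70×6/14 = 30.
ch 1: (2 − 5)²/5 = 9/5 = 1.8000
ch 2: (21 − 20)²/20 = 1/20 = 0.0500
ch 3: (2 − 5)²/5 = 9/5 = 1.8000
ch 4: (4 − 10)²/10 = 36/10 = 3.6000
ch 5: (41 − 30)²/30 = 121/30 = 4.0333
Sum = 11.283

11.283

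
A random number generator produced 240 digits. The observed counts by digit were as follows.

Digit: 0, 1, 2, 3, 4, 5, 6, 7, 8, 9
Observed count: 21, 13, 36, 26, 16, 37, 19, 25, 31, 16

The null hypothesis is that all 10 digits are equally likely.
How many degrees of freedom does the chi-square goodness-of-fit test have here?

9

There are k = 10 categories and no parameters were estimated from the data, so df = 10 − 1 = 9.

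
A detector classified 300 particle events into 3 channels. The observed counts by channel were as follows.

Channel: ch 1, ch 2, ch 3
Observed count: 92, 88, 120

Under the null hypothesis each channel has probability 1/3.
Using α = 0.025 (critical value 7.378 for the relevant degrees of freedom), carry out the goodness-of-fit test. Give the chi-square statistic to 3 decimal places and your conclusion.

6.080; do not reject

Under H₀ each category has probability 1/3, so each expected count is 300/3 = 100.
ch 1: (92 − 100)²/100 = 64/100 = 0.6400
ch 2: (88 − 100)²/100 = 144/100 = 1.4400
ch 3: (120 − 100)²/100 = 400/100 = 4.0000
Sum = 6.080
df = 2. Since 6.080 < 7.378, we do not reject H₀.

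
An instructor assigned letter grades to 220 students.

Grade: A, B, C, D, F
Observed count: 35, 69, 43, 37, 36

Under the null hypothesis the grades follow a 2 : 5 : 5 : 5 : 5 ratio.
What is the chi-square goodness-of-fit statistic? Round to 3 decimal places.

Ratio total = 22. Expected counts: 220×2/22 = 20, 220×5/22 = 50, 220×5/22 = 50, 220×5/22 = 50, 220×5/22 = 50.
χ² = (35−20)²/20 + (69−50)²/50 + (43−50)²/50 + (37−50)²/50 + (36−50)²/50
   = 11.2500 + 7.2200 + 0.9800 + 3.3800 + 3.9200
Sum = 26.750

26.750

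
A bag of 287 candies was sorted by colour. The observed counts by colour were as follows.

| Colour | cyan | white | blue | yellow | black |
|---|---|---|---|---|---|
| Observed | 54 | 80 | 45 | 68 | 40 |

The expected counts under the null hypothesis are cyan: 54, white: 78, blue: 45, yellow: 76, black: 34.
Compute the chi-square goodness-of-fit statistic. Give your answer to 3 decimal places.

1.952

cyan: (54 − 54)²/54 = 0/54 = 0.0000
white: (80 − 78)²/78 = 4/78 = 0.0513
blue: (45 − 45)²/45 = 0/45 = 0.0000
yellow: (68 − 76)²/76 = 64/76 = 0.8421
black: (40 − 34)²/34 = 36/34 = 1.0588
Sum = 1.952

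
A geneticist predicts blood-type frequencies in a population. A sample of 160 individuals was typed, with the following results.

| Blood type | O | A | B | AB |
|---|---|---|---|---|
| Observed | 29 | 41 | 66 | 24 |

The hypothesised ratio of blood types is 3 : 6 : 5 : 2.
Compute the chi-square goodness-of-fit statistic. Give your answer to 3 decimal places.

11.970

Ratio total = 16. Expected counts: 160×3/16 = 30, 160×6/16 = 60, 160×5/16 = 50, 160×2/16 = 20.
χ² = (29−30)²/30 + (41−60)²/60 + (66−50)²/50 + (24−20)²/20
   = 0.0333 + 6.0167 + 5.1200 + 0.8000
Sum = 11.970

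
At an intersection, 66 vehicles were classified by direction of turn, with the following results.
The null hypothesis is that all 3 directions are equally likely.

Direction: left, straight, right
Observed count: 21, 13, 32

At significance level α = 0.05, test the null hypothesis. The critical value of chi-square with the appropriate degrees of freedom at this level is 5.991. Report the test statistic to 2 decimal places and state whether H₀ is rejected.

Expected count for each of the 3 categories: 66/3 = 22.
left: (21 − 22)²/22 = 1/22 = 0.045
straight: (13 − 22)²/22 = 81/22 = 3.682
right: (32 − 22)²/22 = 100/22 = 4.545
Sum = 8.27
df = 2. Since 8.27 > 5.991, we reject H₀.

8.27; reject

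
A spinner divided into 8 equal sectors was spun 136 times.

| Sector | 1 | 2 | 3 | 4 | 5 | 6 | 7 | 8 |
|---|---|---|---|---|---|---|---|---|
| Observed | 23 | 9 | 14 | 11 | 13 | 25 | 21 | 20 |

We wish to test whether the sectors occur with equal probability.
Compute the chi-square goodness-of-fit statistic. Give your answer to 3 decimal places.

14.706

Under H₀ each category has probability 1/8, so each expected count is 136/8 = 17.
χ² = (23−17)²/17 + (9−17)²/17 + (14−17)²/17 + (11−17)²/17 + (13−17)²/17 + (25−17)²/17 + (21−17)²/17 + (20−17)²/17
   = 2.1176 + 3.7647 + 0.5294 + 2.1176 + 0.9412 + 3.7647 + 0.9412 + 0.5294
Sum = 14.706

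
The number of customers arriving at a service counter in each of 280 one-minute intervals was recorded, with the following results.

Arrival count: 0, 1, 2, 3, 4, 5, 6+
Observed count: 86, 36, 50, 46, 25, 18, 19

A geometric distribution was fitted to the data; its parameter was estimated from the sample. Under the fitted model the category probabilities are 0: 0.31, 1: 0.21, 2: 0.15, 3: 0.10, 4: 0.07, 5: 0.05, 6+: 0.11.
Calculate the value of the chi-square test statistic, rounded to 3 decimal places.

29.095

Expected counts E_i = n·p_i: 280×0.31 = 86.8, 280×0.21 = 58.8, 280×0.15 = 42, 280×0.10 = 28, 280×0.07 = 19.6, 280×0.05 = 14, 280×0.11 = 30.8.
0: (86 − 86.8)²/86.8 = 0.64/86.8 = 0.0074
1: (36 − 58.8)²/58.8 = 519.84/58.8 = 8.8408
2: (50 − 42)²/42 = 64/42 = 1.5238
3: (46 − 28)²/28 = 324/28 = 11.5714
4: (25 − 19.6)²/19.6 = 29.16/19.6 = 1.4878
5: (18 − 14)²/14 = 16/14 = 1.1429
6+: (19 − 30.8)²/30.8 = 139.24/30.8 = 4.5208
Sum = 29.095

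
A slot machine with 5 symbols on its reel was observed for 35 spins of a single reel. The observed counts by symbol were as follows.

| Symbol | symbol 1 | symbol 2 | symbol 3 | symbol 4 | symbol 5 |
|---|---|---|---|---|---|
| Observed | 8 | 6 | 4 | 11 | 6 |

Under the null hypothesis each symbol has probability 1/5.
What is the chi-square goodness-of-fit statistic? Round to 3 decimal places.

4.000

Under H₀ each category has probability 1/5, so each expected count is 35/5 = 7.
cat           O        E   (O−E)²/E
symbol 1      8        7     0.1429
symbol 2      6        7     0.1429
symbol 3      4        7     1.2857
symbol 4     11        7     2.2857
symbol 5      6        7     0.1429
Sum = 4.000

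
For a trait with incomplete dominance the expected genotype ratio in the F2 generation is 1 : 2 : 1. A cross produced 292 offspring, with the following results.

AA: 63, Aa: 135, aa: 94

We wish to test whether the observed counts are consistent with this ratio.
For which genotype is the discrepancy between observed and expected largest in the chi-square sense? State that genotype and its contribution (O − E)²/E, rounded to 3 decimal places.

aa, 6.041

Ratio total = 4. Expected counts: 292×1/4 = 73, 292×2/4 = 146, 292×1/4 = 73.
χ² = (63−73)²/73 + (135−146)²/146 + (94−73)²/73
   = 1.3699 + 0.8288 + 6.0411
The largest term is for aa: 6.041.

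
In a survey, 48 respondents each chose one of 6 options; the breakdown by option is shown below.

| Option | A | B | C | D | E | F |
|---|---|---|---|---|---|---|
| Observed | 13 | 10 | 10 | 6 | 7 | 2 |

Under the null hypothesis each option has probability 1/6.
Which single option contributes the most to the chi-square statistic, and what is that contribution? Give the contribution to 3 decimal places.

Expected count for each of the 6 categories: 48/6 = 8.
A: (13 − 8)²/8 = 25/8 = 3.1250
B: (10 − 8)²/8 = 4/8 = 0.5000
C: (10 − 8)²/8 = 4/8 = 0.5000
D: (6 − 8)²/8 = 4/8 = 0.5000
E: (7 − 8)²/8 = 1/8 = 0.1250
F: (2 − 8)²/8 = 36/8 = 4.5000
The largest term is for F: 4.500.

F, 4.500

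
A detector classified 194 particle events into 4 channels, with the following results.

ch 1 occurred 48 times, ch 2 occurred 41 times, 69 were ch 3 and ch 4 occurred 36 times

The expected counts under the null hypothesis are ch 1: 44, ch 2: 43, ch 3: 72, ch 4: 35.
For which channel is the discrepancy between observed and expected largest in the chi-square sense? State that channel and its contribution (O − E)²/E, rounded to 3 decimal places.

cat         O        E   (O−E)²/E
ch 1       48       44     0.3636
ch 2       41       43     0.0930
ch 3       69       72     0.1250
ch 4       36       35     0.0286
The largest term is for ch 1: 0.364.

ch 1, 0.364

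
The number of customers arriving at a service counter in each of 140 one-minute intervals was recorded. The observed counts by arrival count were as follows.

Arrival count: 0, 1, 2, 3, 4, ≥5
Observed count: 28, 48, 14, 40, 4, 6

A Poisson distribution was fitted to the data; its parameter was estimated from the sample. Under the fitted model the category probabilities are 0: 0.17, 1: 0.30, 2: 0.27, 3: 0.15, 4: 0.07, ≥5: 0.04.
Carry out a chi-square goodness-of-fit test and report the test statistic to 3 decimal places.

Expected counts E_i = n·p_i: 140×0.17 = 23.8, 140×0.30 = 42, 140×0.27 = 37.8, 140×0.15 = 21, 140×0.07 = 9.8, 140×0.04 = 5.6.
χ² = (28−23.8)²/23.8 + (48−42)²/42 + (14−37.8)²/37.8 + (40−21)²/21 + (4−9.8)²/9.8 + (6−5.6)²/5.6
   = 0.7412 + 0.8571 + 14.9852 + 17.1905 + 3.4327 + 0.0286
Sum = 37.235

37.235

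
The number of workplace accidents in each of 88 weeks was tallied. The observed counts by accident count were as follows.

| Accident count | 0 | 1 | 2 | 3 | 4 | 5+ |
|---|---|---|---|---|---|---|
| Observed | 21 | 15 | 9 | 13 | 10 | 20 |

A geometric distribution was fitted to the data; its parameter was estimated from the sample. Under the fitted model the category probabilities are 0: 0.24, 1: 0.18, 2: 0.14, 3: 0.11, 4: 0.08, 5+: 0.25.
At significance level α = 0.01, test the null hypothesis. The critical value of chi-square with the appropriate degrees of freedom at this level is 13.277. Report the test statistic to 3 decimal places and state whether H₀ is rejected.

Expected counts E_i = n·p_i: 88×0.24 = 21.12, 88×0.18 = 15.84, 88×0.14 = 12.32, 88×0.11 = 9.68, 88×0.08 = 7.04, 88×0.25 = 22.
χ² = (21−21.12)²/21.12 + (15−15.84)²/15.84 + (9−12.32)²/12.32 + (13−9.68)²/9.68 + (10−7.04)²/7.04 + (20−22)²/22
   = 0.0007 + 0.0445 + 0.8947 + 1.1387 + 1.2445 + 0.1818
Sum = 3.505
df = 4. Since 3.505 < 13.277, we do not reject H₀.

3.505; do not reject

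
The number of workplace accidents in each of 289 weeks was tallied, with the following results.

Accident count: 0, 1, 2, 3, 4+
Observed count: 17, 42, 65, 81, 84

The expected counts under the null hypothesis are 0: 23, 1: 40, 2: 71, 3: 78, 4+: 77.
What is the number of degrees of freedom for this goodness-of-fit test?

4

There are k = 5 categories and no parameters were estimated from the data, so df = 5 − 1 = 4.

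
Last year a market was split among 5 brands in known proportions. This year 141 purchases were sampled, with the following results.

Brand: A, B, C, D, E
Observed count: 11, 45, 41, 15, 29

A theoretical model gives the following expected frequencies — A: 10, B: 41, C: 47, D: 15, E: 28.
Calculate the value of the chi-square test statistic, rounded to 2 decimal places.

A: (11 − 10)²/10 = 1/10 = 0.100
B: (45 − 41)²/41 = 16/41 = 0.390
C: (41 − 47)²/47 = 36/47 = 0.766
D: (15 − 15)²/15 = 0/15 = 0.000
E: (29 − 28)²/28 = 1/28 = 0.036
Sum = 1.29

1.29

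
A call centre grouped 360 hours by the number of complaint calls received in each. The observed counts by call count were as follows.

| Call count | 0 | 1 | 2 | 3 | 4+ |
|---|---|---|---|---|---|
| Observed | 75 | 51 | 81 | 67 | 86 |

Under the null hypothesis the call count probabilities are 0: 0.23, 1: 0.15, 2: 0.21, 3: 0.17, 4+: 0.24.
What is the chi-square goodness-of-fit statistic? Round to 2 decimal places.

Expected counts E_i = n·p_i: 360×0.23 = 82.8, 360×0.15 = 54, 360×0.21 = 75.6, 360×0.17 = 61.2, 360×0.24 = 86.4.
cat         O        E   (O−E)²/E
0          75     82.8      0.735
1          51       54      0.167
2          81     75.6      0.386
3          67     61.2      0.550
4+         86     86.4      0.002
Sum = 1.84

1.84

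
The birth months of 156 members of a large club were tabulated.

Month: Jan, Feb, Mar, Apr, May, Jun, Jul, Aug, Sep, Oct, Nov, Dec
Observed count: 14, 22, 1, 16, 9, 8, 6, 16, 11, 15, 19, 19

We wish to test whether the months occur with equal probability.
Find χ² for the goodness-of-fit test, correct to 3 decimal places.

31.846

Expected count for each of the 12 categories: 156/12 = 13.
χ² = (14−13)²/13 + (22−13)²/13 + (1−13)²/13 + (16−13)²/13 + (9−13)²/13 + (8−13)²/13 + (6−13)²/13 + (16−13)²/13 + (11−13)²/13 + (15−13)²/13 + (19−13)²/13 + (19−13)²/13
   = 0.0769 + 6.2308 + 11.0769 + 0.6923 + 1.2308 + 1.9231 + 3.7692 + 0.6923 + 0.3077 + 0.3077 + 2.7692 + 2.7692
Sum = 31.846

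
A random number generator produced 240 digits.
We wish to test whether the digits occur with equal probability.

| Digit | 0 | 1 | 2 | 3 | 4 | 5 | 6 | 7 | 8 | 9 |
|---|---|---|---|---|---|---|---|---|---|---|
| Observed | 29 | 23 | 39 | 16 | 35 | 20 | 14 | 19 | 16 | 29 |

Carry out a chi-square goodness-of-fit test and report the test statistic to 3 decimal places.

Expected count for each of the 10 categories: 240/10 = 24.
χ² = (29−24)²/24 + (23−24)²/24 + (39−24)²/24 + (16−24)²/24 + (35−24)²/24 + (20−24)²/24 + (14−24)²/24 + (19−24)²/24 + (16−24)²/24 + (29−24)²/24
   = 1.0417 + 0.0417 + 9.3750 + 2.6667 + 5.0417 + 0.6667 + 4.1667 + 1.0417 + 2.6667 + 1.0417
Sum = 27.750

27.750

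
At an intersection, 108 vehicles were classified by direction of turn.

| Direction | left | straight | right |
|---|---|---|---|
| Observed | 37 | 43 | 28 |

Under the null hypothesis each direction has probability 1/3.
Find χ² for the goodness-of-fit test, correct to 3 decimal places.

3.167

Under H₀ each category has probability 1/3, so each expected count is 108/3 = 36.
left: (37 − 36)²/36 = 1/36 = 0.0278
straight: (43 − 36)²/36 = 49/36 = 1.3611
right: (28 − 36)²/36 = 64/36 = 1.7778
Sum = 3.167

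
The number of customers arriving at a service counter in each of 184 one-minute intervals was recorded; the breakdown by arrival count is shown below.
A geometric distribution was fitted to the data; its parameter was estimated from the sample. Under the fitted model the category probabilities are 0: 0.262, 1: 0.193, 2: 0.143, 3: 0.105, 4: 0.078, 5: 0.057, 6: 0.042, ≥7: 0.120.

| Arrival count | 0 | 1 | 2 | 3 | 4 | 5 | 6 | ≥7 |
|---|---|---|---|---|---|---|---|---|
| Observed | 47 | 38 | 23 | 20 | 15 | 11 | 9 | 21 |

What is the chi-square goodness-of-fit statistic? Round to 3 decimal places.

0.962

Expected counts E_i = n·p_i: 184×0.262 = 48.208, 184×0.193 = 35.512, 184×0.143 = 26.312, 184×0.105 = 19.32, 184×0.078 = 14.352, 184×0.057 = 10.488, 184×0.042 = 7.728, 184×0.120 = 22.08.
0: (47 − 48.208)²/48.208 = 1.459264/48.208 = 0.0303
1: (38 − 35.512)²/35.512 = 6.190144/35.512 = 0.1743
2: (23 − 26.312)²/26.312 = 10.969344/26.312 = 0.4169
3: (20 − 19.32)²/19.32 = 0.4624/19.32 = 0.0239
4: (15 − 14.352)²/14.352 = 0.419904/14.352 = 0.0293
5: (11 − 10.488)²/10.488 = 0.262144/10.488 = 0.0250
6: (9 − 7.728)²/7.728 = 1.617984/7.728 = 0.2094
≥7: (21 − 22.08)²/22.08 = 1.1664/22.08 = 0.0528
Sum = 0.962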